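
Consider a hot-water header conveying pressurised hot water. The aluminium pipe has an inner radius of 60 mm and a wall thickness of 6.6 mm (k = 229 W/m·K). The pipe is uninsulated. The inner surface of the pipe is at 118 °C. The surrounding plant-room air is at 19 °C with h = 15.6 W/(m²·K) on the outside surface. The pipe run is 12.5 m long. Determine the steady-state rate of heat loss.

Q ≈ 8070 W

Treating each annulus and film as a series resistance:
R_aluminium pipe wall = ln(66.6/60)/(2π×229×12.5) = 5.802×10^-6 K/W
R_outer film = 1/(h_o·2πr_oL) = 1/(15.6×2π×0.0666×12.5) = 0.01225 K/W
R_total = 0.01226 K/W
Q = ΔT/R_total = 99/0.01226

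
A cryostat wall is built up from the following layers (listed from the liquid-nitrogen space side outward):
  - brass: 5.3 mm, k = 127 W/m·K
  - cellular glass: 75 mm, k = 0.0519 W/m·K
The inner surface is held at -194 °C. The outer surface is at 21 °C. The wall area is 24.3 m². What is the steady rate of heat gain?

Q ≈ 3620 W

Series thermal resistances:
R_brass = L/(kA) = 0.0053/(127×24.3) = 1.717×10^-6 K/W
R_cellular glass = L/(kA) = 0.075/(0.0519×24.3) = 0.05947 K/W
R_total = 0.05947 K/W
Q = ΔT / R_total = 215 / 0.05947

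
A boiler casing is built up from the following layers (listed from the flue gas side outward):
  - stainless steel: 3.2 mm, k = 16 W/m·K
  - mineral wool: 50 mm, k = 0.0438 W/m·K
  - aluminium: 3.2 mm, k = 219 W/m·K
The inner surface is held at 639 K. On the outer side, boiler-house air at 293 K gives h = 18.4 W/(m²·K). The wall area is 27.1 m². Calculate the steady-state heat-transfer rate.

Thermal resistances in series:
R_stainless steel = L/(kA) = 0.0032/(16×27.1) = 7.38×10^-6 K/W
R_mineral wool = L/(kA) = 0.05/(0.0438×27.1) = 0.04212 K/W
R_aluminium = L/(kA) = 0.0032/(219×27.1) = 5.392×10^-7 K/W
R_outer film = 1/(h_o·A) = 1/(18.4×27.1) = 0.002005 K/W
R_total = 0.04414 K/W
Q = ΔT / R_total = 346 / 0.04414

Q ≈ 7840 W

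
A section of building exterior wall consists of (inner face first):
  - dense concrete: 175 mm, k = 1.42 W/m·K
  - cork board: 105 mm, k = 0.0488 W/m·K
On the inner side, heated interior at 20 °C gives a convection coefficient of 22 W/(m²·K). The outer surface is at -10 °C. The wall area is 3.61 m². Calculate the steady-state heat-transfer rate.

Treating each layer as a thermal resistance in series:
R_inner film = 1/(h_i·A) = 1/(22×3.61) = 0.01259 K/W
R_dense concrete = L/(kA) = 0.175/(1.42×3.61) = 0.03414 K/W
R_cork board = L/(kA) = 0.105/(0.0488×3.61) = 0.596 K/W
R_total = 0.6428 K/W
Q = ΔT / R_total = 30 / 0.6428

Q ≈ 46.7 W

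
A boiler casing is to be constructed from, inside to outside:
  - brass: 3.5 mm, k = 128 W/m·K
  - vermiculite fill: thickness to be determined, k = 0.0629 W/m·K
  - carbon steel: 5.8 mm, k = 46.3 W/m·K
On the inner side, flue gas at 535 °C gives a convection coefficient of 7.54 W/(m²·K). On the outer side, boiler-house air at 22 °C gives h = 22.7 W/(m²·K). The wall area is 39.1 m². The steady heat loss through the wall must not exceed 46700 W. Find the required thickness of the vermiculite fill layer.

Series thermal resistances:
R_inner film = 1/(h_i·A) = 1/(7.54×39.1) = 0.003392 K/W
R_brass = L/(kA) = 0.0035/(128×39.1) = 6.993×10^-7 K/W
R_carbon steel = L/(kA) = 0.0058/(46.3×39.1) = 3.204×10^-6 K/W
R_outer film = 1/(h_o·A) = 1/(22.7×39.1) = 0.001127 K/W
Sum of the known resistances R_other = 0.004523 K/W
Required total resistance R_tot = ΔT/Q_allow = 513/46700 = 0.01099 K/W
R_vermiculite fill = R_tot − R_other = 0.006462 K/W
L = R·k·A = 0.006462×0.0629×39.1

L ≈ 15.9 mm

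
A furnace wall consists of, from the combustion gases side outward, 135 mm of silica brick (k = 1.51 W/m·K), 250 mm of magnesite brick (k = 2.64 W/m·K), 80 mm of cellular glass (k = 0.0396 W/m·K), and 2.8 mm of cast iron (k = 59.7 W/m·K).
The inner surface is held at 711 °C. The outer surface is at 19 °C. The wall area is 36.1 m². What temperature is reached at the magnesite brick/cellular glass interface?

Using the resistance-network approach (series):
R_silica brick = L/(kA) = 0.135/(1.51×36.1) = 0.002477 K/W
R_magnesite brick = L/(kA) = 0.25/(2.64×36.1) = 0.002623 K/W
R_cellular glass = L/(kA) = 0.08/(0.0396×36.1) = 0.05596 K/W
R_cast iron = L/(kA) = 0.0028/(59.7×36.1) = 1.299×10^-6 K/W
R_total = 0.06106 K/W;  Q = ΔT/R_total = 692/0.06106 = 11330 W
T_interface = T_inner − Q·ΣR(inner→interface) = 711 − 11300×0.0051

T ≈ 653 °C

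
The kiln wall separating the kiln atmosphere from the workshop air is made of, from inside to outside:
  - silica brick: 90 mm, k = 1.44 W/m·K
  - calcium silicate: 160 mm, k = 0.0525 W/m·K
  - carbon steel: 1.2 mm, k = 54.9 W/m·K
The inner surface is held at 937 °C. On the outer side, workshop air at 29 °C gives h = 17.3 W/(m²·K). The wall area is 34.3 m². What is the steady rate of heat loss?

Using the resistance-network approach (series):
R_silica brick = L/(kA) = 0.09/(1.44×34.3) = 0.001822 K/W
R_calcium silicate = L/(kA) = 0.16/(0.0525×34.3) = 0.08885 K/W
R_carbon steel = L/(kA) = 0.0012/(54.9×34.3) = 6.373×10^-7 K/W
R_outer film = 1/(h_o·A) = 1/(17.3×34.3) = 0.001685 K/W
R_total = 0.09236 K/W
Q = ΔT / R_total = 908 / 0.09236

Q ≈ 9830 W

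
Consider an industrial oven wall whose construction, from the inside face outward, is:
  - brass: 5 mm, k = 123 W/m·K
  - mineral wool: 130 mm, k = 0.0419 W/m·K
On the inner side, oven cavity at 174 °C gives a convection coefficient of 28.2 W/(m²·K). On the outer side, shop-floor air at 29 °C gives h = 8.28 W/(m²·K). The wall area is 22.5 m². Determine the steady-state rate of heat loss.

Using the resistance-network approach (series):
R_inner film = 1/(h_i·A) = 1/(28.2×22.5) = 0.001576 K/W
R_brass = L/(kA) = 0.005/(123×22.5) = 1.807×10^-6 K/W
R_mineral wool = L/(kA) = 0.13/(0.0419×22.5) = 0.1379 K/W
R_outer film = 1/(h_o·A) = 1/(8.28×22.5) = 0.005368 K/W
R_total = 0.1448 K/W
Q = ΔT / R_total = 145 / 0.1448

Q ≈ 1000 W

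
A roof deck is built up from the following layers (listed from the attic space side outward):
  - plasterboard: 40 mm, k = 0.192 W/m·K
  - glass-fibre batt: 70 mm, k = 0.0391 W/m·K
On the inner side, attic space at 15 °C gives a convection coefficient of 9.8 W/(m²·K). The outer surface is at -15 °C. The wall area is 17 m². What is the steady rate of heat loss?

Q ≈ 243 W

Treating each layer as a thermal resistance in series:
R_inner film = 1/(h_i·A) = 1/(9.8×17) = 0.006002 K/W
R_plasterboard = L/(kA) = 0.04/(0.192×17) = 0.01225 K/W
R_glass-fibre batt = L/(kA) = 0.07/(0.0391×17) = 0.1053 K/W
R_total = 0.1236 K/W
Q = ΔT / R_total = 30 / 0.1236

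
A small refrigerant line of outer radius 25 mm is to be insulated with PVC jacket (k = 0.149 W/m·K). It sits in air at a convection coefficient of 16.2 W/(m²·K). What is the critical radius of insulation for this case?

r_cr ≈ 9.2 mm

For a cylinder r_cr = k/h = 0.149/16.2
r_cr = 9.2 mm; since the bare radius (25 mm) is above r_cr, any added insulation will reduce heat loss.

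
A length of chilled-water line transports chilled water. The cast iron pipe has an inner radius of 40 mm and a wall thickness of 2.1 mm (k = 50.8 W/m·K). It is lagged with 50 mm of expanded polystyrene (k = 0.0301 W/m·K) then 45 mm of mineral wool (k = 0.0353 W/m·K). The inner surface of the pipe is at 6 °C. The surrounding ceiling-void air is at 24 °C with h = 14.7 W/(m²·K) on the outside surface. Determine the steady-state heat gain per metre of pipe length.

Radial resistances (cylindrical: R_cond = ln(r_o/r_i)/(2πkL), R_conv = 1/(h·2πrL)):
R_cast iron pipe wall = ln(42.1/40)/(2π×50.8×1) = 1.603×10^-4 K/W
R_expanded polystyrene = ln(92.1/42.1)/(2π×0.0301×1) = 4.139 K/W
R_mineral wool = ln(137.1/92.1)/(2π×0.0353×1) = 1.794 K/W
R_outer film = 1/(h_o·2πr_oL) = 1/(14.7×2π×0.1371×1) = 0.07897 K/W
R_total = 6.012 K/W
Q = ΔT/R_total = 18/6.012

q′ ≈ 2.99 W/m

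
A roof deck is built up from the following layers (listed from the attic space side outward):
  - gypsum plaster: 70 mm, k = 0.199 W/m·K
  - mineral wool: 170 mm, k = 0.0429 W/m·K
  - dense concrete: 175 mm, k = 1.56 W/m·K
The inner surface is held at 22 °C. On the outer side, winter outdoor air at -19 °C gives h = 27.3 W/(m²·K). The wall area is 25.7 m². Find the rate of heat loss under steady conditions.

Using the resistance-network approach (series):
R_gypsum plaster = L/(kA) = 0.07/(0.199×25.7) = 0.01369 K/W
R_mineral wool = L/(kA) = 0.17/(0.0429×25.7) = 0.1542 K/W
R_dense concrete = L/(kA) = 0.175/(1.56×25.7) = 0.004365 K/W
R_outer film = 1/(h_o·A) = 1/(27.3×25.7) = 0.001425 K/W
R_total = 0.1737 K/W
Q = ΔT / R_total = 41 / 0.1737

Q ≈ 236 W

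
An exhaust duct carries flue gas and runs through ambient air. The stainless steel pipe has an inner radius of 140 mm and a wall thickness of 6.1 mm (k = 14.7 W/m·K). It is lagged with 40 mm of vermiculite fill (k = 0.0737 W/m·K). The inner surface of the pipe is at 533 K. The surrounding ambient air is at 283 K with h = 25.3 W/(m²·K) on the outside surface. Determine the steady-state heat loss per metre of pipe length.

Per-layer cylindrical resistances, series-summed:
R_stainless steel pipe wall = ln(146.1/140)/(2π×14.7×1) = 4.618×10^-4 K/W
R_vermiculite fill = ln(186.1/146.1)/(2π×0.0737×1) = 0.5226 K/W
R_outer film = 1/(h_o·2πr_oL) = 1/(25.3×2π×0.1861×1) = 0.0338 K/W
R_total = 0.5568 K/W
Q = ΔT/R_total = 250/0.5568

q′ ≈ 449 W/m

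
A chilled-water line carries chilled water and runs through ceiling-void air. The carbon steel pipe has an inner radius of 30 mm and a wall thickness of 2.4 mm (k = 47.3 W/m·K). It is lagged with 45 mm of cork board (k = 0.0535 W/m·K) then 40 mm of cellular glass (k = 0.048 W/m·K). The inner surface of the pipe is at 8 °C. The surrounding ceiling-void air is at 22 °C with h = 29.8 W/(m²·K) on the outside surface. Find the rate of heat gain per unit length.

q′ ≈ 3.48 W/m

Radial resistances (cylindrical: R_cond = ln(r_o/r_i)/(2πkL), R_conv = 1/(h·2πrL)):
R_carbon steel pipe wall = ln(32.4/30)/(2π×47.3×1) = 2.59×10^-4 K/W
R_cork board = ln(77.4/32.4)/(2π×0.0535×1) = 2.591 K/W
R_cellular glass = ln(117.4/77.4)/(2π×0.048×1) = 1.381 K/W
R_outer film = 1/(h_o·2πr_oL) = 1/(29.8×2π×0.1174×1) = 0.04549 K/W
R_total = 4.018 K/W
Q = ΔT/R_total = 14/4.018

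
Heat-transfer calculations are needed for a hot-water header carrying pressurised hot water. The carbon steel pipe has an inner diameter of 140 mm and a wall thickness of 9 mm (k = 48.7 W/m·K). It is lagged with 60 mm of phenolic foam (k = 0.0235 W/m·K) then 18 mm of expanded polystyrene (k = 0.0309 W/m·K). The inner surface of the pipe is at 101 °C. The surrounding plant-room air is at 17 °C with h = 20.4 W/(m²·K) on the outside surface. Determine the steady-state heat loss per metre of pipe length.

q′ ≈ 18.7 W/m

Radial resistances (cylindrical: R_cond = ln(r_o/r_i)/(2πkL), R_conv = 1/(h·2πrL)):
R_carbon steel pipe wall = ln(79/70)/(2π×48.7×1) = 3.953×10^-4 K/W
R_phenolic foam = ln(139/79)/(2π×0.0235×1) = 3.827 K/W
R_expanded polystyrene = ln(157/139)/(2π×0.0309×1) = 0.6272 K/W
R_outer film = 1/(h_o·2πr_oL) = 1/(20.4×2π×0.157×1) = 0.04969 K/W
R_total = 4.504 K/W
Q = ΔT/R_total = 84/4.504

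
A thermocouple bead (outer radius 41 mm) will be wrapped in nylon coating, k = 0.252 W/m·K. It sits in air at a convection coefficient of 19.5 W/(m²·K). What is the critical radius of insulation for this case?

For a sphere r_cr = 2k/h = 2×0.252/19.5
r_cr = 25.8 mm; since the bare radius (41 mm) is above r_cr, any added insulation will reduce heat loss.

r_cr ≈ 25.8 mm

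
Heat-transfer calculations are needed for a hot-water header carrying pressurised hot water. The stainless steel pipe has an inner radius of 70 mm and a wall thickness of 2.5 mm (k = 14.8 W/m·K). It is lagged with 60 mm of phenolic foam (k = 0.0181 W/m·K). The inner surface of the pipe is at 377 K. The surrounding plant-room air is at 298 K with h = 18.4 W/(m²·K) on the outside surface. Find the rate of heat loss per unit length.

q′ ≈ 14.7 W/m

Treating each annulus and film as a series resistance:
R_stainless steel pipe wall = ln(72.5/70)/(2π×14.8×1) = 3.774×10^-4 K/W
R_phenolic foam = ln(132.5/72.5)/(2π×0.0181×1) = 5.302 K/W
R_outer film = 1/(h_o·2πr_oL) = 1/(18.4×2π×0.1325×1) = 0.06528 K/W
R_total = 5.368 K/W
Q = ΔT/R_total = 79/5.368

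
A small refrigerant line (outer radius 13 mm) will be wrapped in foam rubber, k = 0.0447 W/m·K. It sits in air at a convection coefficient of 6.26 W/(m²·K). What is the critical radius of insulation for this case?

For a cylinder r_cr = k/h = 0.0447/6.26
r_cr = 7.14 mm; since the bare radius (13 mm) is above r_cr, any added insulation will reduce heat loss.

r_cr ≈ 7.14 mm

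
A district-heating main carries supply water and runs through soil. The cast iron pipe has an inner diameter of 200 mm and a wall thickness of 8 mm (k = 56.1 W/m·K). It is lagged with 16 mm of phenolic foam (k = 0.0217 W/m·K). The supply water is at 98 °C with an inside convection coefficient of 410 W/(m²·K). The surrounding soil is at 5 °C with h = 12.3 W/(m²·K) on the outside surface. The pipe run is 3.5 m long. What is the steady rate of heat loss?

Cylindrical conduction, so R = ln(r₂/r₁)/(2πkL) per layer, in series:
R_inner film = 1/(h_i·2πr₁L) = 1/(410×2π×0.1×3.5) = 0.001109 K/W
R_cast iron pipe wall = ln(108/100)/(2π×56.1×3.5) = 6.238×10^-5 K/W
R_phenolic foam = ln(124/108)/(2π×0.0217×3.5) = 0.2895 K/W
R_outer film = 1/(h_o·2πr_oL) = 1/(12.3×2π×0.124×3.5) = 0.02981 K/W
R_total = 0.3205 K/W
Q = ΔT/R_total = 93/0.3205

Q ≈ 290 W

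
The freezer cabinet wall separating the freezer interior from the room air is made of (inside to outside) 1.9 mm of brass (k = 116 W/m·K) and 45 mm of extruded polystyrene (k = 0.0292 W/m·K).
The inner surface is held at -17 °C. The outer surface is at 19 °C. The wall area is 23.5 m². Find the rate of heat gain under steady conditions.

Series thermal resistances:
R_brass = L/(kA) = 0.0019/(116×23.5) = 6.97×10^-7 K/W
R_extruded polystyrene = L/(kA) = 0.045/(0.0292×23.5) = 0.06558 K/W
R_total = 0.06558 K/W
Q = ΔT / R_total = 36 / 0.06558

Q ≈ 549 W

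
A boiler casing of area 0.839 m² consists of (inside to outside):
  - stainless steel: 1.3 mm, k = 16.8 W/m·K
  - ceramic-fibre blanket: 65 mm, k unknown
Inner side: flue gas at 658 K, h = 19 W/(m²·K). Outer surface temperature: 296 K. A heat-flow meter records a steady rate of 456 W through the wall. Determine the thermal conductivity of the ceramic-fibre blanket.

Thermal resistances in series:
R_inner film = 1/(h_i·A) = 1/(19×0.839) = 0.06273 K/W
R_stainless steel = L/(kA) = 0.0013/(16.8×0.839) = 9.223×10^-5 K/W
Sum of known resistances R_other = 0.06282 K/W
Total R = ΔT/Q = 362/456 = 0.7939 K/W
R_ceramic-fibre blanket = R_total − R_other = 0.731 K/W
k = L/(R·A) = 0.065/(0.731×0.839)

k ≈ 0.106 W/(m·K)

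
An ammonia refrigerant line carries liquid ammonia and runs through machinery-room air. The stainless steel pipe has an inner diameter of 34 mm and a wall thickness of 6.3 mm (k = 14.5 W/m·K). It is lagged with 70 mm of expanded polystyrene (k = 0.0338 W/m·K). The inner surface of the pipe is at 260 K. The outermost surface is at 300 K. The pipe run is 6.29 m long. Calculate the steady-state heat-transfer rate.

Q ≈ 38.5 W

Cylindrical conduction, so R = ln(r₂/r₁)/(2πkL) per layer, in series:
R_stainless steel pipe wall = ln(23.3/17)/(2π×14.5×6.29) = 5.501×10^-4 K/W
R_expanded polystyrene = ln(93.3/23.3)/(2π×0.0338×6.29) = 1.039 K/W
R_total = 1.039 K/W
Q = ΔT/R_total = 40/1.039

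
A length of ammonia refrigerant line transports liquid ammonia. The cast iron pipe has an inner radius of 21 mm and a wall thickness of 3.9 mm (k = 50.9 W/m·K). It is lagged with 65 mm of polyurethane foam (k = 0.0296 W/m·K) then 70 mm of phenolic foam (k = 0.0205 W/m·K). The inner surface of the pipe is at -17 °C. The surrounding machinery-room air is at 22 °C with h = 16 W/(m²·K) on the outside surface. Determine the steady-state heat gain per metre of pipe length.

q′ ≈ 3.41 W/m

For a radial system each layer contributes R = ln(r_out/r_in)/(2πkL); films add R = 1/(hA).
R_cast iron pipe wall = ln(24.9/21)/(2π×50.9×1) = 5.326×10^-4 K/W
R_polyurethane foam = ln(89.9/24.9)/(2π×0.0296×1) = 6.903 K/W
R_phenolic foam = ln(159.9/89.9)/(2π×0.0205×1) = 4.471 K/W
R_outer film = 1/(h_o·2πr_oL) = 1/(16×2π×0.1599×1) = 0.06221 K/W
R_total = 11.44 K/W
Q = ΔT/R_total = 39/11.44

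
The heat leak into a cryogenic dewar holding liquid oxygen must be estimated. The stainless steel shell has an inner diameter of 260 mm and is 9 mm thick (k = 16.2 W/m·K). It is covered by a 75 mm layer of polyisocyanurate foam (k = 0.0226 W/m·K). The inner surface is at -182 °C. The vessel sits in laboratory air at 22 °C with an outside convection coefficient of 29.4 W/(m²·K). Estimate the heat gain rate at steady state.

Q ≈ 22.8 W

Each spherical layer contributes R = (1/r_i − 1/r_o)/(4πk):
R_stainless steel shell = (1/0.13 − 1/0.139)/(4π×16.2) = 0.002447 K/W
R_polyisocyanurate foam = (1/0.139 − 1/0.214)/(4π×0.0226) = 8.878 K/W
R_outer film = 1/(h·4πr_o²) = 1/(29.4×4π×0.214²) = 0.0591 K/W
R_total = 8.94 K/W
Q = ΔT/R_total = 204/8.94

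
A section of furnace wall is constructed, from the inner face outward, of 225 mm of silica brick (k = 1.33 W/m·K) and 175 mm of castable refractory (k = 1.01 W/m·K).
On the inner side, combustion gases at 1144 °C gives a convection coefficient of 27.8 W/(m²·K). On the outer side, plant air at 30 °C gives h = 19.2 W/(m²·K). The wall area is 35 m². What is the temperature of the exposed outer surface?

Model the wall as resistances in series:
R_inner film = 1/(h_i·A) = 1/(27.8×35) = 0.001028 K/W
R_silica brick = L/(kA) = 0.225/(1.33×35) = 0.004834 K/W
R_castable refractory = L/(kA) = 0.175/(1.01×35) = 0.00495 K/W
R_outer film = 1/(h_o·A) = 1/(19.2×35) = 0.001488 K/W
R_total = 0.0123 K/W;  Q = ΔT/R_total = 1114/0.0123 = 90570 W
T_interface = T_inner − Q·ΣR(inner→interface) = 1144 − 90600×0.01081

T ≈ 165 °C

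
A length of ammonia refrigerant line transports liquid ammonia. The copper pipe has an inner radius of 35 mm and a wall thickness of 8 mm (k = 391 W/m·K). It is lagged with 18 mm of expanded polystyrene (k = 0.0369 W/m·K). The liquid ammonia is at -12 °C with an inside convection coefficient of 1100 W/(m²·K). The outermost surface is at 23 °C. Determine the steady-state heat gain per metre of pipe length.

q′ ≈ 23.1 W/m

For a radial system each layer contributes R = ln(r_out/r_in)/(2πkL); films add R = 1/(hA).
R_inner film = 1/(h_i·2πr₁L) = 1/(1100×2π×0.035×1) = 0.004134 K/W
R_copper pipe wall = ln(43/35)/(2π×391×1) = 8.379×10^-5 K/W
R_expanded polystyrene = ln(61/43)/(2π×0.0369×1) = 1.508 K/W
R_total = 1.512 K/W
Q = ΔT/R_total = 35/1.512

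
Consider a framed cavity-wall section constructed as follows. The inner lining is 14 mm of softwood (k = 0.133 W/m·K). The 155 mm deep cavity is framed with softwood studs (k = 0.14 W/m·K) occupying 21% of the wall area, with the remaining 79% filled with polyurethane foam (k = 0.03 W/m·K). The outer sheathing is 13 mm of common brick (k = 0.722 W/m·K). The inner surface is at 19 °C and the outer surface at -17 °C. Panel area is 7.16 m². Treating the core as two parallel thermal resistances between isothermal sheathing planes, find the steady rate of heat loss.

Sheathing layers in series; stud and cavity paths in parallel between them.
R_inner = 0.014/(0.133×7.16) = 0.0147 K/W
R_stud  = 0.155/(0.14×0.21×7.16) = 0.7363 K/W
R_cav   = 0.155/(0.03×0.79×7.16) = 0.9134 K/W
1/R_core = 1/R_stud + 1/R_cav → R_core = 0.4077 K/W
R_outer = 0.013/(0.722×7.16) = 0.002515 K/W
R_total = 0.4249 K/W
Q = ΔT/R_total = 36/0.4249

Q ≈ 84.7 W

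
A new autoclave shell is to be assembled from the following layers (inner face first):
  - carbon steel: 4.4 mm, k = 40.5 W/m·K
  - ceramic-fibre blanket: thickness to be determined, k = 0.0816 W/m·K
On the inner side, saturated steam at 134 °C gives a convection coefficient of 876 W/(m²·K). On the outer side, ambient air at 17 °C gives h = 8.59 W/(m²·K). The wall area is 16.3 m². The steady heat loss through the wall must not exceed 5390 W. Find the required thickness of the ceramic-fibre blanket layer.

Using the resistance-network approach (series):
R_inner film = 1/(h_i·A) = 1/(876×16.3) = 7.003×10^-5 K/W
R_carbon steel = L/(kA) = 0.0044/(40.5×16.3) = 6.665×10^-6 K/W
R_outer film = 1/(h_o·A) = 1/(8.59×16.3) = 0.007142 K/W
Sum of the known resistances R_other = 0.007219 K/W
Required total resistance R_tot = ΔT/Q_allow = 117/5390 = 0.02171 K/W
R_ceramic-fibre blanket = R_tot − R_other = 0.01449 K/W
L = R·k·A = 0.01449×0.0816×16.3

L ≈ 19.3 mm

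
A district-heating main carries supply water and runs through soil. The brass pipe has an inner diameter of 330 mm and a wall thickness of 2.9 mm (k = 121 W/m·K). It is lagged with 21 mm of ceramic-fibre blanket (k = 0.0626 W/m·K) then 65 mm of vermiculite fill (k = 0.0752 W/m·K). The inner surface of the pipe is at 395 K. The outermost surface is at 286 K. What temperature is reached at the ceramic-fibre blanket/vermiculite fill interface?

Cylindrical conduction, so R = ln(r₂/r₁)/(2πkL) per layer, in series:
R_brass pipe wall = ln(167.9/165)/(2π×121×1) = 2.292×10^-5 K/W
R_ceramic-fibre blanket = ln(188.9/167.9)/(2π×0.0626×1) = 0.2996 K/W
R_vermiculite fill = ln(253.9/188.9)/(2π×0.0752×1) = 0.6259 K/W
R_total = 0.9255 K/W
Q = ΔT/R_total = 109/0.9255
Q = 118 W/m
T_interface = T_inner − Q·ΣR(inner→interface) = 395 − 118×0.2996

T ≈ 360 K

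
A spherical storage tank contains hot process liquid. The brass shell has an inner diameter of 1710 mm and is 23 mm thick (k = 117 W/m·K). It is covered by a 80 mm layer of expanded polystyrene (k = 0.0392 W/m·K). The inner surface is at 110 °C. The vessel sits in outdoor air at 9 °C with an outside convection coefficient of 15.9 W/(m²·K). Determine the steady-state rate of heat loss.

Q ≈ 509 W

Radial (spherical) resistances in series:
R_brass shell = (1/0.855 − 1/0.878)/(4π×117) = 2.084×10^-5 K/W
R_expanded polystyrene = (1/0.878 − 1/0.958)/(4π×0.0392) = 0.1931 K/W
R_outer film = 1/(h·4πr_o²) = 1/(15.9×4π×0.958²) = 0.005453 K/W
R_total = 0.1986 K/W
Q = ΔT/R_total = 101/0.1986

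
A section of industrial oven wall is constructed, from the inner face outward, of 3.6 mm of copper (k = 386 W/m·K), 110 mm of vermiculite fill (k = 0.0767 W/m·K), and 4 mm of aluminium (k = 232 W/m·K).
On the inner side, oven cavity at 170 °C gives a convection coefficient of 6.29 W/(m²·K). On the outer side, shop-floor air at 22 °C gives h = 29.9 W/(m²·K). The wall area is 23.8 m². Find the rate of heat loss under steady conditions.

Treating each layer as a thermal resistance in series:
R_inner film = 1/(h_i·A) = 1/(6.29×23.8) = 0.00668 K/W
R_copper = L/(kA) = 0.0036/(386×23.8) = 3.919×10^-7 K/W
R_vermiculite fill = L/(kA) = 0.11/(0.0767×23.8) = 0.06026 K/W
R_aluminium = L/(kA) = 0.004/(232×23.8) = 7.244×10^-7 K/W
R_outer film = 1/(h_o·A) = 1/(29.9×23.8) = 0.001405 K/W
R_total = 0.06835 K/W
Q = ΔT / R_total = 148 / 0.06835

Q ≈ 2170 W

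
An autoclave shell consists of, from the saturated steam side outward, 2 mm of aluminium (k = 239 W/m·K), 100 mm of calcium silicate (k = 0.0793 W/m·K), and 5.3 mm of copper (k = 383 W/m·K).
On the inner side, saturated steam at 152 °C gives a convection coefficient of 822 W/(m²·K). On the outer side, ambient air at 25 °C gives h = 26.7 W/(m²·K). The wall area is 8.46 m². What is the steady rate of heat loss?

Q ≈ 827 W

Model the wall as resistances in series:
R_inner film = 1/(h_i·A) = 1/(822×8.46) = 1.438×10^-4 K/W
R_aluminium = L/(kA) = 0.002/(239×8.46) = 9.891×10^-7 K/W
R_calcium silicate = L/(kA) = 0.1/(0.0793×8.46) = 0.1491 K/W
R_copper = L/(kA) = 0.0053/(383×8.46) = 1.636×10^-6 K/W
R_outer film = 1/(h_o·A) = 1/(26.7×8.46) = 0.004427 K/W
R_total = 0.1536 K/W
Q = ΔT / R_total = 127 / 0.1536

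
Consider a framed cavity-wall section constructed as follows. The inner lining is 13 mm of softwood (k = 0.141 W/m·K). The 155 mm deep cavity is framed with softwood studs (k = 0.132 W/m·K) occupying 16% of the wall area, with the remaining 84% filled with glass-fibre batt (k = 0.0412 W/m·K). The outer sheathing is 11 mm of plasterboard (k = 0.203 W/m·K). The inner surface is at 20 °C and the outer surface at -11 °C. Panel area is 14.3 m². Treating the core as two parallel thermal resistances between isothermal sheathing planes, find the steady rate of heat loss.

Sheathing layers in series; stud and cavity paths in parallel between them.
R_inner = 0.013/(0.141×14.3) = 0.006447 K/W
R_stud  = 0.155/(0.132×0.16×14.3) = 0.5132 K/W
R_cav   = 0.155/(0.0412×0.84×14.3) = 0.3132 K/W
1/R_core = 1/R_stud + 1/R_cav → R_core = 0.1945 K/W
R_outer = 0.011/(0.203×14.3) = 0.003789 K/W
R_total = 0.2047 K/W
Q = ΔT/R_total = 31/0.2047

Q ≈ 151 W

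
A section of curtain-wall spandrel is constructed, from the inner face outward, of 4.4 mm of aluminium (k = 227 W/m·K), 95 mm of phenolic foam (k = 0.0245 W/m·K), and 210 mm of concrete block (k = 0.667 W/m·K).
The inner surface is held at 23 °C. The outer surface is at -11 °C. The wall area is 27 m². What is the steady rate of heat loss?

Q ≈ 219 W

Model the wall as resistances in series:
R_aluminium = L/(kA) = 0.0044/(227×27) = 7.179×10^-7 K/W
R_phenolic foam = L/(kA) = 0.095/(0.0245×27) = 0.1436 K/W
R_concrete block = L/(kA) = 0.21/(0.667×27) = 0.01166 K/W
R_total = 0.1553 K/W
Q = ΔT / R_total = 34 / 0.1553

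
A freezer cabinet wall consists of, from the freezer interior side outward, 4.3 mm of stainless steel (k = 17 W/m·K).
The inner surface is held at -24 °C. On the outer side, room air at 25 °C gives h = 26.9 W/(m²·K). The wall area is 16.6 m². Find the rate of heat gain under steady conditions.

Using the resistance-network approach (series):
R_stainless steel = L/(kA) = 0.0043/(17×16.6) = 1.524×10^-5 K/W
R_outer film = 1/(h_o·A) = 1/(26.9×16.6) = 0.002239 K/W
R_total = 0.002255 K/W
Q = ΔT / R_total = 49 / 0.002255

Q ≈ 21700 W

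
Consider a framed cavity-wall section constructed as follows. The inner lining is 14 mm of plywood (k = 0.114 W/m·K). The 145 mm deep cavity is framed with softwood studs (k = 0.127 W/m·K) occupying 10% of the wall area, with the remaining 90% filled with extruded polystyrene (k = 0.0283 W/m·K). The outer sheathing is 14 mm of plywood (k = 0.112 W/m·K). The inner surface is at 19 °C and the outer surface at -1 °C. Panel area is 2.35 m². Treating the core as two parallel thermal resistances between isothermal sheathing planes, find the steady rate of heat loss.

Q ≈ 11.6 W

Sheathing layers in series; stud and cavity paths in parallel between them.
R_inner = 0.014/(0.114×2.35) = 0.05226 K/W
R_stud  = 0.145/(0.127×0.1×2.35) = 4.858 K/W
R_cav   = 0.145/(0.0283×0.9×2.35) = 2.423 K/W
1/R_core = 1/R_stud + 1/R_cav → R_core = 1.617 K/W
R_outer = 0.014/(0.112×2.35) = 0.05319 K/W
R_total = 1.722 K/W
Q = ΔT/R_total = 20/1.722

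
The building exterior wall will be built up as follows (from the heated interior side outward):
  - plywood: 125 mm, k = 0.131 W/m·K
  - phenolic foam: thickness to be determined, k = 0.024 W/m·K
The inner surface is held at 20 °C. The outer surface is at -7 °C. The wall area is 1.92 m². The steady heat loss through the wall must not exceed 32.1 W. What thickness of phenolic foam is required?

L ≈ 15.9 mm

Thermal resistances in series:
R_plywood = L/(kA) = 0.125/(0.131×1.92) = 0.497 K/W
Sum of the known resistances R_other = 0.497 K/W
Required total resistance R_tot = ΔT/Q_allow = 27/32.1 = 0.8411 K/W
R_phenolic foam = R_tot − R_other = 0.3441 K/W
L = R·k·A = 0.3441×0.024×1.92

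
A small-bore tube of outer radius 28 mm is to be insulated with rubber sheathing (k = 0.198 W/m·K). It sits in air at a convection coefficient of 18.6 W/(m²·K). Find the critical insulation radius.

For a cylinder r_cr = k/h = 0.198/18.6
r_cr = 10.6 mm; since the bare radius (28 mm) is above r_cr, any added insulation will reduce heat loss.

r_cr ≈ 10.6 mm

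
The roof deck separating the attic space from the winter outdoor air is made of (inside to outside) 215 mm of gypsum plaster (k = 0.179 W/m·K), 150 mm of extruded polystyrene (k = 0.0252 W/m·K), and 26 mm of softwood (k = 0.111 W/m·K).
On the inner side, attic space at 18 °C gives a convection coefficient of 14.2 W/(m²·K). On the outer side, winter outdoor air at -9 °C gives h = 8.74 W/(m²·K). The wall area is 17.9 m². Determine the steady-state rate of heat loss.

Q ≈ 63.8 W

Using the resistance-network approach (series):
R_inner film = 1/(h_i·A) = 1/(14.2×17.9) = 0.003934 K/W
R_gypsum plaster = L/(kA) = 0.215/(0.179×17.9) = 0.0671 K/W
R_extruded polystyrene = L/(kA) = 0.15/(0.0252×17.9) = 0.3325 K/W
R_softwood = L/(kA) = 0.026/(0.111×17.9) = 0.01309 K/W
R_outer film = 1/(h_o·A) = 1/(8.74×17.9) = 0.006392 K/W
R_total = 0.423 K/W
Q = ΔT / R_total = 27 / 0.423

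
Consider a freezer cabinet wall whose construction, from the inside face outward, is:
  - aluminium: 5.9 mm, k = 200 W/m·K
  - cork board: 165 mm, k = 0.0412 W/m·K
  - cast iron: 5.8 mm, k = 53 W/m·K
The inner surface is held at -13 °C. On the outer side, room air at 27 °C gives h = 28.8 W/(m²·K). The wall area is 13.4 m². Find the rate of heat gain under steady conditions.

Series thermal resistances:
R_aluminium = L/(kA) = 0.0059/(200×13.4) = 2.201×10^-6 K/W
R_cork board = L/(kA) = 0.165/(0.0412×13.4) = 0.2989 K/W
R_cast iron = L/(kA) = 0.0058/(53×13.4) = 8.167×10^-6 K/W
R_outer film = 1/(h_o·A) = 1/(28.8×13.4) = 0.002591 K/W
R_total = 0.3015 K/W
Q = ΔT / R_total = 40 / 0.3015

Q ≈ 133 W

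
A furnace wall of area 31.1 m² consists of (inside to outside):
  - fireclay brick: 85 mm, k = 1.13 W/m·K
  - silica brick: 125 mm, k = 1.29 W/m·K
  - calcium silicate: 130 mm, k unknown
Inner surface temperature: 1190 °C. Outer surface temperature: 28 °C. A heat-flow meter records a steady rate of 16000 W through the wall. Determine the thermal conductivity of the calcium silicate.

k ≈ 0.0623 W/(m·K)

Thermal resistances in series:
R_fireclay brick = L/(kA) = 0.085/(1.13×31.1) = 0.002419 K/W
R_silica brick = L/(kA) = 0.125/(1.29×31.1) = 0.003116 K/W
Sum of known resistances R_other = 0.005534 K/W
Total R = ΔT/Q = 1162/16000 = 0.07262 K/W
R_calcium silicate = R_total − R_other = 0.06709 K/W
k = L/(R·A) = 0.13/(0.06709×31.1)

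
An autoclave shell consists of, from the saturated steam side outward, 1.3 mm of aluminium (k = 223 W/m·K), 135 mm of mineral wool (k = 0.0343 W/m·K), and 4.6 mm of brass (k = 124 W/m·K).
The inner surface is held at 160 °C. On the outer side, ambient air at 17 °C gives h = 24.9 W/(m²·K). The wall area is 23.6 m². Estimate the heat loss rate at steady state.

Q ≈ 849 W

Series thermal resistances:
R_aluminium = L/(kA) = 0.0013/(223×23.6) = 2.47×10^-7 K/W
R_mineral wool = L/(kA) = 0.135/(0.0343×23.6) = 0.1668 K/W
R_brass = L/(kA) = 0.0046/(124×23.6) = 1.572×10^-6 K/W
R_outer film = 1/(h_o·A) = 1/(24.9×23.6) = 0.001702 K/W
R_total = 0.1685 K/W
Q = ΔT / R_total = 143 / 0.1685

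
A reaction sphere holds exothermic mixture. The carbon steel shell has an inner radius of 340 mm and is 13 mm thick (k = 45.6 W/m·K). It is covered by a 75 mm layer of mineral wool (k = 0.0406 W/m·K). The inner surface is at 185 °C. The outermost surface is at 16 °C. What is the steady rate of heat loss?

Q ≈ 174 W

For a spherical shell R = (1/r₁ − 1/r₂)/(4πk); film R = 1/(h·4πr²). In series:
R_carbon steel shell = (1/0.34 − 1/0.353)/(4π×45.6) = 1.89×10^-4 K/W
R_mineral wool = (1/0.353 − 1/0.428)/(4π×0.0406) = 0.973 K/W
R_total = 0.9732 K/W
Q = ΔT/R_total = 169/0.9732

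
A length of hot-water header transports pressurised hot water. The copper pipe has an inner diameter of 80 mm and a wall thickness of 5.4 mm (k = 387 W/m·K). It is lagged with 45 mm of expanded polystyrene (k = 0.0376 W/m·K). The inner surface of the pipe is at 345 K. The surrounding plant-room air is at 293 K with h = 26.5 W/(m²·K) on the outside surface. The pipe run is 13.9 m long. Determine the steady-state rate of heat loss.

Treating each annulus and film as a series resistance:
R_copper pipe wall = ln(45.4/40)/(2π×387×13.9) = 3.747×10^-6 K/W
R_expanded polystyrene = ln(90.4/45.4)/(2π×0.0376×13.9) = 0.2097 K/W
R_outer film = 1/(h_o·2πr_oL) = 1/(26.5×2π×0.0904×13.9) = 0.00478 K/W
R_total = 0.2145 K/W
Q = ΔT/R_total = 52/0.2145

Q ≈ 242 W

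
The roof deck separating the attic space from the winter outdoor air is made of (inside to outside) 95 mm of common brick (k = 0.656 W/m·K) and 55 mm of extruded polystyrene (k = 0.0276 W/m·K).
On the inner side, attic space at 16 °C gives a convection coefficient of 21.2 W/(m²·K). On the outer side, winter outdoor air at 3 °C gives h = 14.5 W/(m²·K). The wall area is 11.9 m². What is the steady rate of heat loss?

Using the resistance-network approach (series):
R_inner film = 1/(h_i·A) = 1/(21.2×11.9) = 0.003964 K/W
R_common brick = L/(kA) = 0.095/(0.656×11.9) = 0.01217 K/W
R_extruded polystyrene = L/(kA) = 0.055/(0.0276×11.9) = 0.1675 K/W
R_outer film = 1/(h_o·A) = 1/(14.5×11.9) = 0.005795 K/W
R_total = 0.1894 K/W
Q = ΔT / R_total = 13 / 0.1894

Q ≈ 68.6 W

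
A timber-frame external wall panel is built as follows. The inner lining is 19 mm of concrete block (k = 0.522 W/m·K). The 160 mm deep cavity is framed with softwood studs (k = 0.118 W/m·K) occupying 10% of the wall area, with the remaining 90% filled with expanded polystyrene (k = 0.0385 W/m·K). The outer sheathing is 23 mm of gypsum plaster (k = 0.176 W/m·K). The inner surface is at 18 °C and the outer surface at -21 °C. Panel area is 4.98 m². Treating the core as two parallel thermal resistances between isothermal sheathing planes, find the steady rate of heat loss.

Q ≈ 53.8 W

Sheathing layers in series; stud and cavity paths in parallel between them.
R_inner = 0.019/(0.522×4.98) = 0.007309 K/W
R_stud  = 0.16/(0.118×0.1×4.98) = 2.723 K/W
R_cav   = 0.16/(0.0385×0.9×4.98) = 0.9272 K/W
1/R_core = 1/R_stud + 1/R_cav → R_core = 0.6917 K/W
R_outer = 0.023/(0.176×4.98) = 0.02624 K/W
R_total = 0.7252 K/W
Q = ΔT/R_total = 39/0.7252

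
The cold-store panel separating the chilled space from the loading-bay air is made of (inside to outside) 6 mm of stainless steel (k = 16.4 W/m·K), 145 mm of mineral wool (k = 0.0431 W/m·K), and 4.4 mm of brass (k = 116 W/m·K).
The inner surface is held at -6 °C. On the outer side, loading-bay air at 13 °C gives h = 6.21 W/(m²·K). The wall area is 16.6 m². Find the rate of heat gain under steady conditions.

Q ≈ 89.5 W

Treating each layer as a thermal resistance in series:
R_stainless steel = L/(kA) = 0.006/(16.4×16.6) = 2.204×10^-5 K/W
R_mineral wool = L/(kA) = 0.145/(0.0431×16.6) = 0.2027 K/W
R_brass = L/(kA) = 0.0044/(116×16.6) = 2.285×10^-6 K/W
R_outer film = 1/(h_o·A) = 1/(6.21×16.6) = 0.009701 K/W
R_total = 0.2124 K/W
Q = ΔT / R_total = 19 / 0.2124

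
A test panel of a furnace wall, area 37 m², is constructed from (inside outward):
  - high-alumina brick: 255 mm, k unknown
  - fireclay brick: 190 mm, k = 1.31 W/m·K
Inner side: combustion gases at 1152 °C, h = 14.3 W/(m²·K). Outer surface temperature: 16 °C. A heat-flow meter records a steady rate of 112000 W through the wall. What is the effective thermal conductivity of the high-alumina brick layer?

Series thermal resistances:
R_inner film = 1/(h_i·A) = 1/(14.3×37) = 0.00189 K/W
R_fireclay brick = L/(kA) = 0.19/(1.31×37) = 0.00392 K/W
Sum of known resistances R_other = 0.00581 K/W
Total R = ΔT/Q = 1136/112000 = 0.01014 K/W
R_high-alumina brick = R_total − R_other = 0.004333 K/W
k = L/(R·A) = 0.255/(0.004333×37)

k ≈ 1.59 W/(m·K)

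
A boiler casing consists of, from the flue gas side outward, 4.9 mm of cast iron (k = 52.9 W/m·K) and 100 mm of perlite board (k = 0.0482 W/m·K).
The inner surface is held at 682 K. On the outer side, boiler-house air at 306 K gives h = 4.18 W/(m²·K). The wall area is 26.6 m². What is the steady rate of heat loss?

Q ≈ 4320 W

Series thermal resistances:
R_cast iron = L/(kA) = 0.0049/(52.9×26.6) = 3.482×10^-6 K/W
R_perlite board = L/(kA) = 0.1/(0.0482×26.6) = 0.078 K/W
R_outer film = 1/(h_o·A) = 1/(4.18×26.6) = 0.008994 K/W
R_total = 0.08699 K/W
Q = ΔT / R_total = 376 / 0.08699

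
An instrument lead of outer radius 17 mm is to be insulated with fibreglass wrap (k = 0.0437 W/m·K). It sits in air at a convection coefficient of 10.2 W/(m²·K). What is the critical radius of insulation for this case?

r_cr ≈ 4.28 mm

For a cylinder r_cr = k/h = 0.0437/10.2
r_cr = 4.28 mm; since the bare radius (17 mm) is above r_cr, any added insulation will reduce heat loss.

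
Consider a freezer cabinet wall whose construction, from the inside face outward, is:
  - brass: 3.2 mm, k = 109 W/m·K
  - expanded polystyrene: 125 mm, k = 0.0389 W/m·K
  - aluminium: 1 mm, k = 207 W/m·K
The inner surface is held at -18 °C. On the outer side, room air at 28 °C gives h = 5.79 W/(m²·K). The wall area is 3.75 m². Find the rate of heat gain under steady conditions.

Using the resistance-network approach (series):
R_brass = L/(kA) = 0.0032/(109×3.75) = 7.829×10^-6 K/W
R_expanded polystyrene = L/(kA) = 0.125/(0.0389×3.75) = 0.8569 K/W
R_aluminium = L/(kA) = 0.001/(207×3.75) = 1.288×10^-6 K/W
R_outer film = 1/(h_o·A) = 1/(5.79×3.75) = 0.04606 K/W
R_total = 0.903 K/W
Q = ΔT / R_total = 46 / 0.903

Q ≈ 50.9 W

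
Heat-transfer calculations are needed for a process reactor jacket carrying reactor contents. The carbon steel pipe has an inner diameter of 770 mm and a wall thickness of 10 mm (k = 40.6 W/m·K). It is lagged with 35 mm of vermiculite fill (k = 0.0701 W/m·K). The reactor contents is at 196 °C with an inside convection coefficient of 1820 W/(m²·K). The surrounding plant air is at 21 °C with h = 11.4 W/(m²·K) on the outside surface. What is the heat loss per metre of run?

Treating each annulus and film as a series resistance:
R_inner film = 1/(h_i·2πr₁L) = 1/(1820×2π×0.385×1) = 2.271×10^-4 K/W
R_carbon steel pipe wall = ln(395/385)/(2π×40.6×1) = 1.005×10^-4 K/W
R_vermiculite fill = ln(430/395)/(2π×0.0701×1) = 0.1928 K/W
R_outer film = 1/(h_o·2πr_oL) = 1/(11.4×2π×0.43×1) = 0.03247 K/W
R_total = 0.2256 K/W
Q = ΔT/R_total = 175/0.2256

q′ ≈ 776 W/m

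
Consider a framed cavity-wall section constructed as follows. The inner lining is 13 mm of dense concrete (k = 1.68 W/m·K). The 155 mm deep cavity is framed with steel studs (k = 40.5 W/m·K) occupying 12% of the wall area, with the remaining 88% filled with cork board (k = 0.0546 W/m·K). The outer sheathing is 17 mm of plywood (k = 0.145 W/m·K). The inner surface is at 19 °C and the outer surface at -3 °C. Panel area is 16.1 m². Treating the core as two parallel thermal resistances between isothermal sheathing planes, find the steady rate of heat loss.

Q ≈ 2260 W

Sheathing layers in series; stud and cavity paths in parallel between them.
R_inner = 0.013/(1.68×16.1) = 4.806×10^-4 K/W
R_stud  = 0.155/(40.5×0.12×16.1) = 0.001981 K/W
R_cav   = 0.155/(0.0546×0.88×16.1) = 0.2004 K/W
1/R_core = 1/R_stud + 1/R_cav → R_core = 0.001962 K/W
R_outer = 0.017/(0.145×16.1) = 0.007282 K/W
R_total = 0.009724 K/W
Q = ΔT/R_total = 22/0.009724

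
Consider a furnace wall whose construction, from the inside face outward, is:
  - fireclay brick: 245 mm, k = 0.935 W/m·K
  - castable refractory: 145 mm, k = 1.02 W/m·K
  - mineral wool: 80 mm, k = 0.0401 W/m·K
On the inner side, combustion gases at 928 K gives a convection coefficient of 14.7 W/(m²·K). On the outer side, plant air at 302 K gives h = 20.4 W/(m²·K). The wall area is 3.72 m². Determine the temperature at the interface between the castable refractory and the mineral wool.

T ≈ 811 K

Series thermal resistances:
R_inner film = 1/(h_i·A) = 1/(14.7×3.72) = 0.01829 K/W
R_fireclay brick = L/(kA) = 0.245/(0.935×3.72) = 0.07044 K/W
R_castable refractory = L/(kA) = 0.145/(1.02×3.72) = 0.03821 K/W
R_mineral wool = L/(kA) = 0.08/(0.0401×3.72) = 0.5363 K/W
R_outer film = 1/(h_o·A) = 1/(20.4×3.72) = 0.01318 K/W
R_total = 0.6764 K/W;  Q = ΔT/R_total = 626/0.6764 = 925.5 W
T_interface = T_inner − Q·ΣR(inner→interface) = 928 − 925×0.1269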